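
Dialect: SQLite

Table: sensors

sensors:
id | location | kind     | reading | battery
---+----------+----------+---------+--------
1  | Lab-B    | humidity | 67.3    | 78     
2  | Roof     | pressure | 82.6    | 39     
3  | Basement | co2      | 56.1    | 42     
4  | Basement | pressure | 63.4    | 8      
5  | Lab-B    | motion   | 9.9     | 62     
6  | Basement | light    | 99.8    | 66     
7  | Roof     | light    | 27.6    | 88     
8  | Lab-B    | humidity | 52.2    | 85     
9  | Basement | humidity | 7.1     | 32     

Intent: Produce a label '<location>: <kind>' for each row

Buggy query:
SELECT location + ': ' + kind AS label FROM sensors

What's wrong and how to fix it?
Bug: SQLite uses || for string concatenation; + coerces text to numbers (yielding 0)

Fix: Replace + with || to concatenate text

Corrected query:
SELECT location || ': ' || kind AS label FROM sensors

Result:
label             
------------------
Lab-B: humidity   
Roof: pressure    
Basement: co2     
Basement: pressure
Lab-B: motion     
Basement: light   
Roof: light       
Lab-B: humidity   
Basement: humidity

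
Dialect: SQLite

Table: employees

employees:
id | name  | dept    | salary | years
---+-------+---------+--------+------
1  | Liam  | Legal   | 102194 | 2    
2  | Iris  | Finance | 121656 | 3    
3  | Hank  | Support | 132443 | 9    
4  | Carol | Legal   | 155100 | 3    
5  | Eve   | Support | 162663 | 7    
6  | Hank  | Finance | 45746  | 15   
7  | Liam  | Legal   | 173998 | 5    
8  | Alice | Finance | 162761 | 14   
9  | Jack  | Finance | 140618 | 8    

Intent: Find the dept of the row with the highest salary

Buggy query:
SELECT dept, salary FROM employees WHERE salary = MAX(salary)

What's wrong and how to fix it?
Bug: WHERE is evaluated per row; an aggregate over the whole table isn't defined there

Fix: Wrap MAX in a scalar subquery so WHERE compares against a single value

Corrected query:
SELECT dept, salary FROM employees WHERE salary = (SELECT MAX(salary) FROM employees)

Result:
dept  | salary
------+-------
Legal | 173998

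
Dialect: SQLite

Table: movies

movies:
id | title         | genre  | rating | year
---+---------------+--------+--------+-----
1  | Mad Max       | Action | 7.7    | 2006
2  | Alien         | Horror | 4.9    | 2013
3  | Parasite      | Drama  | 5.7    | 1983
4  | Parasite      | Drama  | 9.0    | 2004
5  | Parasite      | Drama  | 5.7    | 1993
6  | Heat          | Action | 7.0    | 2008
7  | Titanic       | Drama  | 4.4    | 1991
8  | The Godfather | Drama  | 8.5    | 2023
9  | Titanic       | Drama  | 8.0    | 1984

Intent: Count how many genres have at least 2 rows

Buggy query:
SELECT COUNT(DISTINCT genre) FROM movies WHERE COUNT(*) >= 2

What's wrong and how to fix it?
Bug: COUNT(*) cannot appear in WHERE; the per-group count doesn't exist yet

Fix: Use a subquery that GROUPs and filters with HAVING, then count its rows

Corrected query:
SELECT COUNT(*) FROM (SELECT genre FROM movies GROUP BY genre HAVING COUNT(*) >= 2)

Result:
COUNT(*)
--------
2       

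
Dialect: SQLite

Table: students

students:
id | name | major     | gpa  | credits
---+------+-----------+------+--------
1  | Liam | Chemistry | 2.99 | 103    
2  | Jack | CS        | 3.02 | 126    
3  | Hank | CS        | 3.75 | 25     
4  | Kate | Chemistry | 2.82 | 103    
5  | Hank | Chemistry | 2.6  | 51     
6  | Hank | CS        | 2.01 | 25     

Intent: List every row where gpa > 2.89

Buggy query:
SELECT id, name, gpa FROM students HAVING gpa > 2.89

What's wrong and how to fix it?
Bug: HAVING filters the output of aggregation, but this query has no GROUP BY and no aggregate functions, so SQLite rejects it (HAVING clause on a non-aggregate query); the condition here is per row

Fix: Replace HAVING with WHERE since the condition applies to individual rows

Corrected query:
SELECT id, name, gpa FROM students WHERE gpa > 2.89

Result:
id | name | gpa 
---+------+-----
1  | Liam | 2.99
2  | Jack | 3.02
3  | Hank | 3.75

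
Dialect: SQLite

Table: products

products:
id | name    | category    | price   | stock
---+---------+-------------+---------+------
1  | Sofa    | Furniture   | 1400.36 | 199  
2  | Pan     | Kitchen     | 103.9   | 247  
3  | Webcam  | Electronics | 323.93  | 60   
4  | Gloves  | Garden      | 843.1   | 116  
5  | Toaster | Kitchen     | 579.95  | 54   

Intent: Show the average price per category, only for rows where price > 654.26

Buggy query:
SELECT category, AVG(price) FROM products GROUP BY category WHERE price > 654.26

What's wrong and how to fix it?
Bug: Row-level WHERE must come before GROUP BY in the clause order

Fix: Place WHERE between FROM and GROUP BY

Corrected query:
SELECT category, AVG(price) FROM products WHERE price > 654.26 GROUP BY category

Result:
category  | AVG(price)
----------+-----------
Furniture | 1400.36   
Garden    | 843.1     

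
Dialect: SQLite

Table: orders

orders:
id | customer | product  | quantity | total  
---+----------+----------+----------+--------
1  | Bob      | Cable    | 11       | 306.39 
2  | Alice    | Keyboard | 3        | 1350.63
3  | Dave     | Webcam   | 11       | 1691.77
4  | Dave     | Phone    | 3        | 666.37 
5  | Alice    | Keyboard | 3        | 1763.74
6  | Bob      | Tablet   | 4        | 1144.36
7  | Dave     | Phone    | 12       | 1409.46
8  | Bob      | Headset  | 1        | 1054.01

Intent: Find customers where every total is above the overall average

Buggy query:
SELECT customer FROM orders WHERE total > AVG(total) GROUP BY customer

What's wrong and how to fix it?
Bug: WHERE evaluates per row before aggregation, so AVG() is unavailable

Fix: Compute the overall average in a scalar subquery and compare each group's MIN against it in HAVING

Corrected query:
SELECT customer FROM orders GROUP BY customer HAVING MIN(total) > (SELECT AVG(total) FROM orders)

Result:
customer
--------
Alice   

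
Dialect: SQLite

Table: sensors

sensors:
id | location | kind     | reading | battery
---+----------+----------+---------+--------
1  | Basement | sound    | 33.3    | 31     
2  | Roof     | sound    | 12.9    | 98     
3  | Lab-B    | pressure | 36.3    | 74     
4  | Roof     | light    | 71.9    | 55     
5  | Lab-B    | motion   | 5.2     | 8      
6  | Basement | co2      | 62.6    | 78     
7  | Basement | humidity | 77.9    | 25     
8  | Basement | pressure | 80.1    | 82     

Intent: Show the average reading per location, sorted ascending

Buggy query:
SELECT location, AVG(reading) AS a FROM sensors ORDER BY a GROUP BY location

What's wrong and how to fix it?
Bug: ORDER BY appears before GROUP BY; SQL clause order requires GROUP BY first

Fix: Reorder: SELECT … FROM … GROUP BY … ORDER BY …

Corrected query:
SELECT location, AVG(reading) AS a FROM sensors GROUP BY location ORDER BY a

Result:
location | a     
---------+-------
Lab-B    | 20.75 
Roof     | 42.4  
Basement | 63.475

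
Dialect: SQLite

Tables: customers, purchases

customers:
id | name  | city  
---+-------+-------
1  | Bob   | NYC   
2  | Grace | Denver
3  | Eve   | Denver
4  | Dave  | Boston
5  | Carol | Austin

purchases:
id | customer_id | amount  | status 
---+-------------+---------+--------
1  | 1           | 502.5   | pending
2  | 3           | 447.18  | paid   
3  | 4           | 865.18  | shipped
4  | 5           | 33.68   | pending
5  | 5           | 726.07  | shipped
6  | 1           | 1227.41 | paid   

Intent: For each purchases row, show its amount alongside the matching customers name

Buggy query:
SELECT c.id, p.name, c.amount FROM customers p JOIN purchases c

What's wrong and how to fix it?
Bug: Missing join condition: each purchases row is matched to all customers rows instead of just its own

Fix: Specify the join condition linking the foreign key to the parent id

Corrected query:
SELECT c.id, p.name, c.amount FROM customers p JOIN purchases c ON c.customer_id = p.id

Result:
id | name  | amount 
---+-------+--------
1  | Bob   | 502.5  
2  | Eve   | 447.18 
3  | Dave  | 865.18 
4  | Carol | 33.68  
5  | Carol | 726.07 
6  | Bob   | 1227.41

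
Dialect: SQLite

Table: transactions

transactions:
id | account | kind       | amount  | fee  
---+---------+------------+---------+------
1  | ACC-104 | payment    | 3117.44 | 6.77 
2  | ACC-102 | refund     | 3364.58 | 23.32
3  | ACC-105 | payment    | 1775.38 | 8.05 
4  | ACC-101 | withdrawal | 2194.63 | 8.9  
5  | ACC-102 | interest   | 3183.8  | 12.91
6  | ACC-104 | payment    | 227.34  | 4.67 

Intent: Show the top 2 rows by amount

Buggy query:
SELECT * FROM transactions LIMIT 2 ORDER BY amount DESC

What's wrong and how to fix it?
Bug: ORDER BY cannot follow LIMIT; LIMIT is the final clause

Fix: Swap the clauses: ORDER BY first, then LIMIT

Corrected query:
SELECT * FROM transactions ORDER BY amount DESC LIMIT 2

Result:
id | account | kind     | amount  | fee  
---+---------+----------+---------+------
2  | ACC-102 | refund   | 3364.58 | 23.32
5  | ACC-102 | interest | 3183.8  | 12.91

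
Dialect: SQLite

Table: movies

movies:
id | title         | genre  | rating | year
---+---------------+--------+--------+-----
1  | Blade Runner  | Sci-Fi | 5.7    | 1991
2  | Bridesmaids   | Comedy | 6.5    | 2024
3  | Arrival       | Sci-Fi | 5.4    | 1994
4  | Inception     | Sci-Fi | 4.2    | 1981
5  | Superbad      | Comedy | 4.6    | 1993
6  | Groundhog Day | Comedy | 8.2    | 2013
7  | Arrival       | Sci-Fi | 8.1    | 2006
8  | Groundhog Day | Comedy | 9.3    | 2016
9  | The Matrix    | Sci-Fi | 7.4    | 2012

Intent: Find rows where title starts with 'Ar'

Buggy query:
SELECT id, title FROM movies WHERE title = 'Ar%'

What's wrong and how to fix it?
Bug: Wildcards only work with LIKE; '=' treats '%' as a literal character

Fix: Replace '=' with LIKE so 'Ar%' is treated as a pattern

Corrected query:
SELECT id, title FROM movies WHERE title LIKE 'Ar%'

Result:
id | title  
---+--------
3  | Arrival
7  | Arrival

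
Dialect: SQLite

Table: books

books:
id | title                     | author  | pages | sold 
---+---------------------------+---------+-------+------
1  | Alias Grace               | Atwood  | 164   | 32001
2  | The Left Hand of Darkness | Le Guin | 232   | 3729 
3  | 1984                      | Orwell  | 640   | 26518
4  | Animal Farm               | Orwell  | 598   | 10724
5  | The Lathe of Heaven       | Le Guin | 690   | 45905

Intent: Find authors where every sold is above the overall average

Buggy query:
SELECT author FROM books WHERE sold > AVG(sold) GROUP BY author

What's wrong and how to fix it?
Bug: AVG() is an aggregate; it can't sit directly in WHERE

Fix: Compute the overall average in a scalar subquery and compare each group's MIN against it in HAVING

Corrected query:
SELECT author FROM books GROUP BY author HAVING MIN(sold) > (SELECT AVG(sold) FROM books)

Result:
author
------
Atwood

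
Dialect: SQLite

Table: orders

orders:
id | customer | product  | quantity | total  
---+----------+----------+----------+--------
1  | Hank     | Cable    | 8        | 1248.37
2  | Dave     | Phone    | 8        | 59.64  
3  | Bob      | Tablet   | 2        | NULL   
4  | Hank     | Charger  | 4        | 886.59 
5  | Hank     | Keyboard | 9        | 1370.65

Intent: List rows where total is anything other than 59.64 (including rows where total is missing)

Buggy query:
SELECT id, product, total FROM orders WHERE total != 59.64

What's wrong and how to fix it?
Bug: Inequality against NULL is unknown, not true; rows with NULL are dropped

Fix: Handle NULL separately with IS NULL alongside the inequality

Corrected query:
SELECT id, product, total FROM orders WHERE total != 59.64 OR total IS NULL

Result:
id | product  | total  
---+----------+--------
1  | Cable    | 1248.37
3  | Tablet   | NULL   
4  | Charger  | 886.59 
5  | Keyboard | 1370.65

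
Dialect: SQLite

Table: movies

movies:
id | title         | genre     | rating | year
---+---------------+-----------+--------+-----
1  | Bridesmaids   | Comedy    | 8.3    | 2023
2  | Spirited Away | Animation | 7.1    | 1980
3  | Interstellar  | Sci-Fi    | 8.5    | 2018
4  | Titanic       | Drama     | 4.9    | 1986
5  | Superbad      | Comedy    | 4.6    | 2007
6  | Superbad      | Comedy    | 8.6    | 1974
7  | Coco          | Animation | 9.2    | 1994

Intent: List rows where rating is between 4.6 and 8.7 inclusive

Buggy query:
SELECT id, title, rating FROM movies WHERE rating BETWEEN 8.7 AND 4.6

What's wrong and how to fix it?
Bug: BETWEEN expects the lower bound first; with 8.7 AND 4.6 the range is empty

Fix: Write BETWEEN 4.6 AND 8.7

Corrected query:
SELECT id, title, rating FROM movies WHERE rating BETWEEN 4.6 AND 8.7

Result:
id | title         | rating
---+---------------+-------
1  | Bridesmaids   | 8.3   
2  | Spirited Away | 7.1   
3  | Interstellar  | 8.5   
4  | Titanic       | 4.9   
5  | Superbad      | 4.6   
6  | Superbad      | 8.6   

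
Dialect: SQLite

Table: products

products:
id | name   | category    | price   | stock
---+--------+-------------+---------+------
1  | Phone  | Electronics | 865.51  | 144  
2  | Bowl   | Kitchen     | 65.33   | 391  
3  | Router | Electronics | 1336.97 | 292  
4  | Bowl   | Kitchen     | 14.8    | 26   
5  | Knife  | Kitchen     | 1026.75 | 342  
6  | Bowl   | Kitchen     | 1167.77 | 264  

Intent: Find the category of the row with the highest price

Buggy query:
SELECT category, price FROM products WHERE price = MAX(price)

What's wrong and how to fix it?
Bug: WHERE is evaluated per row; an aggregate over the whole table isn't defined there

Fix: Wrap MAX in a scalar subquery so WHERE compares against a single value

Corrected query:
SELECT category, price FROM products WHERE price = (SELECT MAX(price) FROM products)

Result:
category    | price  
------------+--------
Electronics | 1336.97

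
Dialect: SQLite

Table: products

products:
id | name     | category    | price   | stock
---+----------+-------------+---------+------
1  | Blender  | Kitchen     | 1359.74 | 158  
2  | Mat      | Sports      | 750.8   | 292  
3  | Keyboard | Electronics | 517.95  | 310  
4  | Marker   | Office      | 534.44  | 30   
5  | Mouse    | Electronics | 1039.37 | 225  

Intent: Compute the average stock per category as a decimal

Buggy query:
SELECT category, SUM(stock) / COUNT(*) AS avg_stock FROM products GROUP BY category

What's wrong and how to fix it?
Bug: Both operands are integers, so '/' performs integer division and truncates

Fix: Cast one side to REAL so the division keeps the fractional part

Corrected query:
SELECT category, SUM(stock) * 1.0 / COUNT(*) AS avg_stock FROM products GROUP BY category

Result:
category    | avg_stock
------------+----------
Electronics | 267.5    
Kitchen     | 158      
Office      | 30       
Sports      | 292      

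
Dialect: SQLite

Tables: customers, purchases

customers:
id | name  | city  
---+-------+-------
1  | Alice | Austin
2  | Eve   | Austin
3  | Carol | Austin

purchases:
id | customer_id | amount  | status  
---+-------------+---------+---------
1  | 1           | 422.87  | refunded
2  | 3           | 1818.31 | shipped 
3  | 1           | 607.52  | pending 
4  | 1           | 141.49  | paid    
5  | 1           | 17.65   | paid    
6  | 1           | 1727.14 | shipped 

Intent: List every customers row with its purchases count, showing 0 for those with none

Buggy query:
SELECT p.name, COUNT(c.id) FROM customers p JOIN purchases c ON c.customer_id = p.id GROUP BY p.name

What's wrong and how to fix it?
Bug: INNER JOIN drops customers rows that have no matching purchases rows

Fix: Use LEFT JOIN so parents without children still appear (COUNT(c.id) gives 0)

Corrected query:
SELECT p.name, COUNT(c.id) FROM customers p LEFT JOIN purchases c ON c.customer_id = p.id GROUP BY p.name

Result:
name  | COUNT(c.id)
------+------------
Alice | 5          
Carol | 1          
Eve   | 0          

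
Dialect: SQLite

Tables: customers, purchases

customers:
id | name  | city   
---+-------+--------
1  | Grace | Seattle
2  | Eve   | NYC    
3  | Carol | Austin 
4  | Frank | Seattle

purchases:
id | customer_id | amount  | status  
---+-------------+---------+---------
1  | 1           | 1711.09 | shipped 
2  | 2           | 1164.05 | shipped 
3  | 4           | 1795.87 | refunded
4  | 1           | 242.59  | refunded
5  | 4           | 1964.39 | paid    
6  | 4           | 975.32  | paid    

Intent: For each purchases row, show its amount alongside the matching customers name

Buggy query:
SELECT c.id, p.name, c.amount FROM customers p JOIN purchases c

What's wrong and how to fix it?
Bug: JOIN with no ON clause produces a cartesian product; every purchases row pairs with every customers row

Fix: Specify the join condition linking the foreign key to the parent id

Corrected query:
SELECT c.id, p.name, c.amount FROM customers p JOIN purchases c ON c.customer_id = p.id

Result:
id | name  | amount 
---+-------+--------
1  | Grace | 1711.09
2  | Eve   | 1164.05
3  | Frank | 1795.87
4  | Grace | 242.59 
5  | Frank | 1964.39
6  | Frank | 975.32 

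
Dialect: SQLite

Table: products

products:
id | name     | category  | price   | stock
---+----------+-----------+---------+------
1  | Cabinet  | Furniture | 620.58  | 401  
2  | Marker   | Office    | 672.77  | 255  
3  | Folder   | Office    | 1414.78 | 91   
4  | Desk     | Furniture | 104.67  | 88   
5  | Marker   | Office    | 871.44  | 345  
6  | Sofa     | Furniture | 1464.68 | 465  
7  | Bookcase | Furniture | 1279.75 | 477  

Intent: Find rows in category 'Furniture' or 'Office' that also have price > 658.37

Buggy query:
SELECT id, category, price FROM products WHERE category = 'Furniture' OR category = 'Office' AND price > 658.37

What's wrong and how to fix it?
Bug: AND binds tighter than OR, so this parses as category = 'Furniture' OR (category = 'Office' AND price > 658.37)

Fix: Group the OR with parentheses (or use IN), then AND the threshold

Corrected query:
SELECT id, category, price FROM products WHERE (category = 'Furniture' OR category = 'Office') AND price > 658.37

Result:
id | category  | price  
---+-----------+--------
2  | Office    | 672.77 
3  | Office    | 1414.78
5  | Office    | 871.44 
6  | Furniture | 1464.68
7  | Furniture | 1279.75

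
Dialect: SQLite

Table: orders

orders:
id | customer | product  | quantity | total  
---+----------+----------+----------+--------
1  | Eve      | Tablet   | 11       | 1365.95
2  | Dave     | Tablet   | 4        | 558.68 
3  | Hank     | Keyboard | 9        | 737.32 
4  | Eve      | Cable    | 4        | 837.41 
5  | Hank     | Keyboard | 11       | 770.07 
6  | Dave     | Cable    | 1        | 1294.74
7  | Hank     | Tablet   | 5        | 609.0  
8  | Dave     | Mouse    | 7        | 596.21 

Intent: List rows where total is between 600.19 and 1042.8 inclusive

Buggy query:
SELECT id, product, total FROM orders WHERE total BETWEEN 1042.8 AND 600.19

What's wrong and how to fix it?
Bug: The bounds are reversed; BETWEEN a AND b requires a <= b to match anything

Fix: Write BETWEEN 600.19 AND 1042.8

Corrected query:
SELECT id, product, total FROM orders WHERE total BETWEEN 600.19 AND 1042.8

Result:
id | product  | total 
---+----------+-------
3  | Keyboard | 737.32
4  | Cable    | 837.41
5  | Keyboard | 770.07
7  | Tablet   | 609   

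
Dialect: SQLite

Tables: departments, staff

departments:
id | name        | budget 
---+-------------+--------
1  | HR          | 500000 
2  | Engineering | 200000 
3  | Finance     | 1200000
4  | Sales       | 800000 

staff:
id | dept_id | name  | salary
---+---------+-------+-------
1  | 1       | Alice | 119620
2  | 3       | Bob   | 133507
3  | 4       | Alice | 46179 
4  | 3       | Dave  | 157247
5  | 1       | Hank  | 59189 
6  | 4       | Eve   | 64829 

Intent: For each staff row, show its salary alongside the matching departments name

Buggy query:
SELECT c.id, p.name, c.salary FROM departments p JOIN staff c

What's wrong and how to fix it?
Bug: JOIN with no ON clause produces a cartesian product; every staff row pairs with every departments row

Fix: Add ON c.dept_id = p.id to the JOIN

Corrected query:
SELECT c.id, p.name, c.salary FROM departments p JOIN staff c ON c.dept_id = p.id

Result:
id | name    | salary
---+---------+-------
1  | HR      | 119620
2  | Finance | 133507
3  | Sales   | 46179 
4  | Finance | 157247
5  | HR      | 59189 
6  | Sales   | 64829 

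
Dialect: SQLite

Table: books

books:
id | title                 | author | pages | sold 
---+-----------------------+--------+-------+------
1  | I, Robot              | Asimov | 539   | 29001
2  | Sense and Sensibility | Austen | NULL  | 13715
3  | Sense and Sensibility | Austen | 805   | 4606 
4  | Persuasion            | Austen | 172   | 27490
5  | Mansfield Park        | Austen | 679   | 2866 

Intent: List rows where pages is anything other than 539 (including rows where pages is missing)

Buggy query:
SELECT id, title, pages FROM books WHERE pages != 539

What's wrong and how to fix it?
Bug: 'pages != 539' is unknown when pages is NULL, so NULL rows are silently excluded

Fix: Add an explicit OR pages IS NULL to include the missing-value rows

Corrected query:
SELECT id, title, pages FROM books WHERE pages != 539 OR pages IS NULL

Result:
id | title                 | pages
---+-----------------------+------
2  | Sense and Sensibility | NULL 
3  | Sense and Sensibility | 805  
4  | Persuasion            | 172  
5  | Mansfield Park        | 679  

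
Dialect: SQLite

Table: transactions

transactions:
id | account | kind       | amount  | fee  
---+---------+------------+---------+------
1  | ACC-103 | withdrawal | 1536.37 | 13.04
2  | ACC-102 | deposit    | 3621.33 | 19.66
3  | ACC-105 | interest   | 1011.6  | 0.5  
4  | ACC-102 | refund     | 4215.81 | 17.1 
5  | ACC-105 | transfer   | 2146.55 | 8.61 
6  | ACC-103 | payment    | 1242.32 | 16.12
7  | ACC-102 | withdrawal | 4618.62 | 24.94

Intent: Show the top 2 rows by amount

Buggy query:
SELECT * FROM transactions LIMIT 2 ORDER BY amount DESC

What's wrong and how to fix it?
Bug: LIMIT must come after ORDER BY

Fix: Sort with ORDER BY, then apply LIMIT

Corrected query:
SELECT * FROM transactions ORDER BY amount DESC LIMIT 2

Result:
id | account | kind       | amount  | fee  
---+---------+------------+---------+------
7  | ACC-102 | withdrawal | 4618.62 | 24.94
4  | ACC-102 | refund     | 4215.81 | 17.1 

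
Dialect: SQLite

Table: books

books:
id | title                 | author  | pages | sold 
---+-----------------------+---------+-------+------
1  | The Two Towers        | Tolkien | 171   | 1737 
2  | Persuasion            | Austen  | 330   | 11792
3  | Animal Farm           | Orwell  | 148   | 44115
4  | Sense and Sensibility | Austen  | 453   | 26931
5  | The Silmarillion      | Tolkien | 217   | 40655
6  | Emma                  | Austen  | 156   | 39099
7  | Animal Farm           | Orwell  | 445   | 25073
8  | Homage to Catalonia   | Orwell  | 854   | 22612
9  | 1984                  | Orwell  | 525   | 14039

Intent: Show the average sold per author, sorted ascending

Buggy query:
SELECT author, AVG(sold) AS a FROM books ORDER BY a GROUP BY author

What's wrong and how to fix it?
Bug: GROUP BY must precede ORDER BY

Fix: Reorder: SELECT … FROM … GROUP BY … ORDER BY …

Corrected query:
SELECT author, AVG(sold) AS a FROM books GROUP BY author ORDER BY a

Result:
author  | a           
--------+-------------
Tolkien | 21196       
Austen  | 25940.666667
Orwell  | 26459.75    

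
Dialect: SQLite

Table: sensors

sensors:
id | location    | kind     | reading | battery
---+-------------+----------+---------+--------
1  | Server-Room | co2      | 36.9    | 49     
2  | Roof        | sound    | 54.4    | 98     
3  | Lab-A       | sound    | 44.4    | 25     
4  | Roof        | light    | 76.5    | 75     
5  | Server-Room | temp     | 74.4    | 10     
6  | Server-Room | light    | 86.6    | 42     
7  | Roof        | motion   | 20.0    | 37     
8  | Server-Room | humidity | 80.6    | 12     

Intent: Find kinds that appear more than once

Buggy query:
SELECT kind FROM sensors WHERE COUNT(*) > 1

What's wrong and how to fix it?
Bug: COUNT(*) is an aggregate and cannot be used in WHERE

Fix: GROUP BY kind, then filter groups with HAVING COUNT(*) > 1

Corrected query:
SELECT kind FROM sensors GROUP BY kind HAVING COUNT(*) > 1

Result:
kind 
-----
light
sound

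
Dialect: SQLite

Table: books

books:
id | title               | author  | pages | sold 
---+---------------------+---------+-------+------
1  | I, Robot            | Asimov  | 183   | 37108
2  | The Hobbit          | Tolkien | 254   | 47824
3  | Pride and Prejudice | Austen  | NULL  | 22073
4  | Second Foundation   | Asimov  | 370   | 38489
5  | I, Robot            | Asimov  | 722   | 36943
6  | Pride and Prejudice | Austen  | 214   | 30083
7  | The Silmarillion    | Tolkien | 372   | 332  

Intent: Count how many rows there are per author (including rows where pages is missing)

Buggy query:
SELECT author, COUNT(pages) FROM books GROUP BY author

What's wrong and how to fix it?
Bug: COUNT(pages) skips NULLs, so groups with missing pages are undercounted

Fix: Use COUNT(*) to count all rows regardless of NULL

Corrected query:
SELECT author, COUNT(*) FROM books GROUP BY author

Result:
author  | COUNT(*)
--------+---------
Asimov  | 3       
Austen  | 2       
Tolkien | 2       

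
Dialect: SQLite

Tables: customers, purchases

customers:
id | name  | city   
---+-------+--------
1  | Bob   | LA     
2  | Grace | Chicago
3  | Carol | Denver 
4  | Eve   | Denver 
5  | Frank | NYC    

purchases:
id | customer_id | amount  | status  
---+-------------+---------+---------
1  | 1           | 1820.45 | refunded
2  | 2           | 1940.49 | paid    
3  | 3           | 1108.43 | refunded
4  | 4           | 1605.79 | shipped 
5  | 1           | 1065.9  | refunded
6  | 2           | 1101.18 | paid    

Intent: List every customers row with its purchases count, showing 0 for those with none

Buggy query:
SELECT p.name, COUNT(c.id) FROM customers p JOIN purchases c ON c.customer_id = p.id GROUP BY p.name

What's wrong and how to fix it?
Bug: INNER JOIN drops customers rows that have no matching purchases rows

Fix: Use LEFT JOIN so parents without children still appear (COUNT(c.id) gives 0)

Corrected query:
SELECT p.name, COUNT(c.id) FROM customers p LEFT JOIN purchases c ON c.customer_id = p.id GROUP BY p.name

Result:
name  | COUNT(c.id)
------+------------
Bob   | 2          
Carol | 1          
Eve   | 1          
Frank | 0          
Grace | 2          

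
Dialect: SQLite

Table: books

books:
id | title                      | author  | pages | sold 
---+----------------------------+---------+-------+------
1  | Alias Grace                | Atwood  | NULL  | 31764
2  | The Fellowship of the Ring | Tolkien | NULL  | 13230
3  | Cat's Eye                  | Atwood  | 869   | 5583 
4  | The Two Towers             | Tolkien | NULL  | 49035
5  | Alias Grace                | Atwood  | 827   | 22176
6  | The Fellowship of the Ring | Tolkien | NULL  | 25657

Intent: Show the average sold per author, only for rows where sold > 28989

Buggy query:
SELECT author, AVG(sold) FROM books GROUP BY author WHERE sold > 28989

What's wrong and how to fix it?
Bug: WHERE cannot follow GROUP BY

Fix: Place WHERE between FROM and GROUP BY

Corrected query:
SELECT author, AVG(sold) FROM books WHERE sold > 28989 GROUP BY author

Result:
author  | AVG(sold)
--------+----------
Atwood  | 31764    
Tolkien | 49035    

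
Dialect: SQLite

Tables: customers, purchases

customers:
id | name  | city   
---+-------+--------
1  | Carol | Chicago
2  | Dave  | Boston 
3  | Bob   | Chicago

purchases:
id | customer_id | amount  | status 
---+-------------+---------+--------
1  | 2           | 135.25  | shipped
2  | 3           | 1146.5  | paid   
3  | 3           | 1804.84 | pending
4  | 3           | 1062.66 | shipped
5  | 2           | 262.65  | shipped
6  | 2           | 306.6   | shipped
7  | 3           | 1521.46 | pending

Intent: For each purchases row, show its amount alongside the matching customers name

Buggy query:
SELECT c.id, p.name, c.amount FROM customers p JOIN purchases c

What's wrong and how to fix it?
Bug: Missing join condition: each purchases row is matched to all customers rows instead of just its own

Fix: Specify the join condition linking the foreign key to the parent id

Corrected query:
SELECT c.id, p.name, c.amount FROM customers p JOIN purchases c ON c.customer_id = p.id

Result:
id | name | amount 
---+------+--------
1  | Dave | 135.25 
2  | Bob  | 1146.5 
3  | Bob  | 1804.84
4  | Bob  | 1062.66
5  | Dave | 262.65 
6  | Dave | 306.6  
7  | Bob  | 1521.46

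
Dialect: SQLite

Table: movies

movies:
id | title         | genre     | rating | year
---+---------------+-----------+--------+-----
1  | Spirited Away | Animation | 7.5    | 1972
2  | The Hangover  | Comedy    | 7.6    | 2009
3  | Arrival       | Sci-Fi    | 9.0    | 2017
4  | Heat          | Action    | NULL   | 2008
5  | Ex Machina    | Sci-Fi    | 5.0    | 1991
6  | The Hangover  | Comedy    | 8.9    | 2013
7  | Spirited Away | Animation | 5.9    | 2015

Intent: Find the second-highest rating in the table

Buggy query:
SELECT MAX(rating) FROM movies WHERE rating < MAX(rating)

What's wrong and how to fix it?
Bug: The inner MAX is an aggregate inside WHERE, which is not allowed

Fix: Put the inner MAX in a scalar subquery

Corrected query:
SELECT MAX(rating) FROM movies WHERE rating < (SELECT MAX(rating) FROM movies)

Result:
MAX(rating)
-----------
8.9        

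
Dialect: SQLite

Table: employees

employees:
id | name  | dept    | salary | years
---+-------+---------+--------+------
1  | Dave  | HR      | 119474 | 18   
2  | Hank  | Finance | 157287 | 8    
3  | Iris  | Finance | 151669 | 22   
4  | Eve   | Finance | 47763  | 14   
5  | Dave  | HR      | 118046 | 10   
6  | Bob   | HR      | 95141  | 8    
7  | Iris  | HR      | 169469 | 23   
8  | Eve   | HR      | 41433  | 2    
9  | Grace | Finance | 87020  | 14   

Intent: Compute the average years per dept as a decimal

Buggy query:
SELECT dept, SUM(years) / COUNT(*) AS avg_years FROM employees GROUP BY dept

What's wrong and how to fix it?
Bug: SUM(years) and COUNT(*) are both integers; the division truncates the fractional part

Fix: Cast one side to REAL so the division keeps the fractional part

Corrected query:
SELECT dept, SUM(years) * 1.0 / COUNT(*) AS avg_years FROM employees GROUP BY dept

Result:
dept    | avg_years
--------+----------
Finance | 14.5     
HR      | 12.2     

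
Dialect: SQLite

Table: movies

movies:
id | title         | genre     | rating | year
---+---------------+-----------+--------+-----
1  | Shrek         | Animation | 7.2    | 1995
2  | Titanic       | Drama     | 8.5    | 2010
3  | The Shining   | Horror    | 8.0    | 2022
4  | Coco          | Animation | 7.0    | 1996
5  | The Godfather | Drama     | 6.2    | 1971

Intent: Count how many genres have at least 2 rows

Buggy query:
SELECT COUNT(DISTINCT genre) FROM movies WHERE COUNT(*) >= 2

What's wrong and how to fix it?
Bug: WHERE filters individual rows, not groups, so a group-level COUNT is invalid there

Fix: Group first with HAVING COUNT(*) >= 2, then COUNT the resulting groups

Corrected query:
SELECT COUNT(*) FROM (SELECT genre FROM movies GROUP BY genre HAVING COUNT(*) >= 2)

Result:
COUNT(*)
--------
2       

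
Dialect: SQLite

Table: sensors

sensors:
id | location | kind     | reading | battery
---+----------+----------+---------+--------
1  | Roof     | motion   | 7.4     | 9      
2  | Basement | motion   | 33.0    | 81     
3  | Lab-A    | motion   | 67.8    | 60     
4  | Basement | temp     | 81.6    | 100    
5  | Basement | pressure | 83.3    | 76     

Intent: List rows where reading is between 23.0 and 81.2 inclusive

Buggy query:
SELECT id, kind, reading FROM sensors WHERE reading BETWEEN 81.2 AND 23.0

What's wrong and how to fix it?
Bug: BETWEEN expects the lower bound first; with 81.2 AND 23.0 the range is empty

Fix: Write BETWEEN 23.0 AND 81.2

Corrected query:
SELECT id, kind, reading FROM sensors WHERE reading BETWEEN 23.0 AND 81.2

Result:
id | kind   | reading
---+--------+--------
2  | motion | 33     
3  | motion | 67.8   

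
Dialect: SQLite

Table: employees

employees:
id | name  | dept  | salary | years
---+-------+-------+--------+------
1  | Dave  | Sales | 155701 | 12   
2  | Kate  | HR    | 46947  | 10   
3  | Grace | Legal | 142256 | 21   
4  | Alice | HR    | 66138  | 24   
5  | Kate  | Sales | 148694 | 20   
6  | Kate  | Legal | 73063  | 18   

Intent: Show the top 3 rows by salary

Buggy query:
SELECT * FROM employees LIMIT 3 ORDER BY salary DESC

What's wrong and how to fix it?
Bug: ORDER BY cannot follow LIMIT; LIMIT is the final clause

Fix: Swap the clauses: ORDER BY first, then LIMIT

Corrected query:
SELECT * FROM employees ORDER BY salary DESC LIMIT 3

Result:
id | name  | dept  | salary | years
---+-------+-------+--------+------
1  | Dave  | Sales | 155701 | 12   
5  | Kate  | Sales | 148694 | 20   
3  | Grace | Legal | 142256 | 21   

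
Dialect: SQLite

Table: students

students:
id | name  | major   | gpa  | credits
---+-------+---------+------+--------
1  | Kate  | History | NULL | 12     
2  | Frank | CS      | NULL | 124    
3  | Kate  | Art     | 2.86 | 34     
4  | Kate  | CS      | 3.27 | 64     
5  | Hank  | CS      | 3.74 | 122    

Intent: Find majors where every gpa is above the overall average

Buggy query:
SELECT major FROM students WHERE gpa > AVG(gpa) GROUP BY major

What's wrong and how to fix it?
Bug: WHERE evaluates per row before aggregation, so AVG() is unavailable

Fix: Compute the overall average in a scalar subquery and compare each group's MIN against it in HAVING

Corrected query:
SELECT major FROM students GROUP BY major HAVING MIN(gpa) > (SELECT AVG(gpa) FROM students)

Result:
(no rows)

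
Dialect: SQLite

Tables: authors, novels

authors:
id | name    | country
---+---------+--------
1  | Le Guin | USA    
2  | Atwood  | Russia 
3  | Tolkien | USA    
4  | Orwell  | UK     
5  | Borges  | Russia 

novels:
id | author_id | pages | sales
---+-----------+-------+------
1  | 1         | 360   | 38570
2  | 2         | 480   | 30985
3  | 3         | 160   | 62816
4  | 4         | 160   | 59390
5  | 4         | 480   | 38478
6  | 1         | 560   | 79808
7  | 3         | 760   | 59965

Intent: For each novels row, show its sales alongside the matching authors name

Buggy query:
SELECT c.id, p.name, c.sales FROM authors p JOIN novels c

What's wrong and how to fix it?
Bug: Missing join condition: each novels row is matched to all authors rows instead of just its own

Fix: Specify the join condition linking the foreign key to the parent id

Corrected query:
SELECT c.id, p.name, c.sales FROM authors p JOIN novels c ON c.author_id = p.id

Result:
id | name    | sales
---+---------+------
1  | Le Guin | 38570
2  | Atwood  | 30985
3  | Tolkien | 62816
4  | Orwell  | 59390
5  | Orwell  | 38478
6  | Le Guin | 79808
7  | Tolkien | 59965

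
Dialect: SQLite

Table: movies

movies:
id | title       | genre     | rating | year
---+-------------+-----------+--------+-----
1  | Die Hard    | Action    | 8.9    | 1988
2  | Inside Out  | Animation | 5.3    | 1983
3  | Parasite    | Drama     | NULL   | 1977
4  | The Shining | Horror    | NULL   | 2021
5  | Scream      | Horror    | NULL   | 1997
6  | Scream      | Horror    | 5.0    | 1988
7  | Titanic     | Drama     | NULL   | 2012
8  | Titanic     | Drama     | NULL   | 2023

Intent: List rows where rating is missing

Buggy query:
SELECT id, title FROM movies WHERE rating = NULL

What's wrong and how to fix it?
Bug: Comparing to NULL with '=' never matches; NULL = NULL is unknown, not true

Fix: Replace '= NULL' with 'IS NULL'

Corrected query:
SELECT id, title FROM movies WHERE rating IS NULL

Result:
id | title      
---+------------
3  | Parasite   
4  | The Shining
5  | Scream     
7  | Titanic    
8  | Titanic    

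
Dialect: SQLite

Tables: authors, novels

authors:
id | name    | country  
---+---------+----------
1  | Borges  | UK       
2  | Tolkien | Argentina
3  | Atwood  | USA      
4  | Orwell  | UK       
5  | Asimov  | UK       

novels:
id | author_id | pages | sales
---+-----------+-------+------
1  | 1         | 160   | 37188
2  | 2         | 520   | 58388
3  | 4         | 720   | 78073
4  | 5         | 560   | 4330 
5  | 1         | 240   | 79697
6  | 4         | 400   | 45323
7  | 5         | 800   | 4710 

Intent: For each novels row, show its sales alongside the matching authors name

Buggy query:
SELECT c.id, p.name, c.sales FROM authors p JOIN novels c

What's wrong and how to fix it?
Bug: Missing join condition: each novels row is matched to all authors rows instead of just its own

Fix: Specify the join condition linking the foreign key to the parent id

Corrected query:
SELECT c.id, p.name, c.sales FROM authors p JOIN novels c ON c.author_id = p.id

Result:
id | name    | sales
---+---------+------
1  | Borges  | 37188
2  | Tolkien | 58388
3  | Orwell  | 78073
4  | Asimov  | 4330 
5  | Borges  | 79697
6  | Orwell  | 45323
7  | Asimov  | 4710 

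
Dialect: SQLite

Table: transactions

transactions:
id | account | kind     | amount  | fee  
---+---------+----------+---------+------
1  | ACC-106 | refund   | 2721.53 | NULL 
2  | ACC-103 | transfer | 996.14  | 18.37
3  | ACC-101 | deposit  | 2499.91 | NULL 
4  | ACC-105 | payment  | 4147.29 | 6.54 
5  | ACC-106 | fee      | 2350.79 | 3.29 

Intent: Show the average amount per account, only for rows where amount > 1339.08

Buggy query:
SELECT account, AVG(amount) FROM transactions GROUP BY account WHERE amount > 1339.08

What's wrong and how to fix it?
Bug: WHERE cannot follow GROUP BY

Fix: Move the WHERE clause before GROUP BY

Corrected query:
SELECT account, AVG(amount) FROM transactions WHERE amount > 1339.08 GROUP BY account

Result:
account | AVG(amount)
--------+------------
ACC-101 | 2499.91    
ACC-105 | 4147.29    
ACC-106 | 2536.16    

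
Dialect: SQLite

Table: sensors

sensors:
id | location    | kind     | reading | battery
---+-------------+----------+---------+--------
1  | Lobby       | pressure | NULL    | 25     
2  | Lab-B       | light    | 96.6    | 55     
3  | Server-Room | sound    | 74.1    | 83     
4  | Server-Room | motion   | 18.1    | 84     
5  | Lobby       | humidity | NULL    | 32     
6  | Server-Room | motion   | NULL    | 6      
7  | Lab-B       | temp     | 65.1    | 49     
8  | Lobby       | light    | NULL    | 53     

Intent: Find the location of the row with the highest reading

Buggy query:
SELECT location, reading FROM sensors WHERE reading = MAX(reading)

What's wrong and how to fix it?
Bug: MAX(reading) is an aggregate and cannot be used directly in WHERE

Fix: Use a subquery: WHERE reading = (SELECT MAX(reading) FROM sensors)

Corrected query:
SELECT location, reading FROM sensors WHERE reading = (SELECT MAX(reading) FROM sensors)

Result:
location | reading
---------+--------
Lab-B    | 96.6   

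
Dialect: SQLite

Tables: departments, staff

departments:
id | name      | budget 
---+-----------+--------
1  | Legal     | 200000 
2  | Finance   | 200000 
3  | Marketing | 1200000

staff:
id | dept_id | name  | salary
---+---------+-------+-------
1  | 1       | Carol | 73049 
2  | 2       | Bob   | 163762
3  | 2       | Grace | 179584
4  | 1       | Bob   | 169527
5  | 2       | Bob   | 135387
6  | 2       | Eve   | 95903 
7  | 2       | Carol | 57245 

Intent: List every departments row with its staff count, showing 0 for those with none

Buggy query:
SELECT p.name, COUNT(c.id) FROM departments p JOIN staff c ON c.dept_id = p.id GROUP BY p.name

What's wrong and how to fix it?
Bug: An inner join excludes parents with zero children

Fix: Use LEFT JOIN so parents without children still appear (COUNT(c.id) gives 0)

Corrected query:
SELECT p.name, COUNT(c.id) FROM departments p LEFT JOIN staff c ON c.dept_id = p.id GROUP BY p.name

Result:
name      | COUNT(c.id)
----------+------------
Finance   | 5          
Legal     | 2          
Marketing | 0          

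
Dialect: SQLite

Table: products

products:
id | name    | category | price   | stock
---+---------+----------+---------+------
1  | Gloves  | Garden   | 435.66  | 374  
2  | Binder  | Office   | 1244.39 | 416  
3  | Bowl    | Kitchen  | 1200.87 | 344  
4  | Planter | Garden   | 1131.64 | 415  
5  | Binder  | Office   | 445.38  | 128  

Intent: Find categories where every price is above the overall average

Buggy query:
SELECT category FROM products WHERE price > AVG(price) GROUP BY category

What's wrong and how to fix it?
Bug: AVG() is an aggregate; it can't sit directly in WHERE

Fix: Use a subquery for AVG and a HAVING MIN(...) filter so the condition holds for every row in the group

Corrected query:
SELECT category FROM products GROUP BY category HAVING MIN(price) > (SELECT AVG(price) FROM products)

Result:
category
--------
Kitchen 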